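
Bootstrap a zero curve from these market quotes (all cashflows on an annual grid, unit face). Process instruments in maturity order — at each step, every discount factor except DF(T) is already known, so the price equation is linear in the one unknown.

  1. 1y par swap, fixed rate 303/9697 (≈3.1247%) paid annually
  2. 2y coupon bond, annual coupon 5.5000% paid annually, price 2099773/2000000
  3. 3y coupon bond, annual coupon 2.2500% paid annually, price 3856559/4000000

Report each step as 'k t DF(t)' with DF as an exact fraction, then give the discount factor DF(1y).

1 1 9697/10000
2 2 4723/5000
3 3 563/625
DF(1y) = 9697/10000 ≈ 0.969700

step 1 [1y] swap r/1=303/9697: DF=(1 − 303/9697·(0))/(1+303/9697) = 9697/10000 ≈ 0.969700
step 2 [2y] bond c/1=11/200: DF=(2099773/2000000 − 11/200·(0.969700))/(1+11/200) = 4723/5000 ≈ 0.944600
step 3 [3y] bond c/1=9/400: DF=(3856559/4000000 − 9/400·(0.969700+0.944600))/(1+9/400) = 563/625 ≈ 0.900800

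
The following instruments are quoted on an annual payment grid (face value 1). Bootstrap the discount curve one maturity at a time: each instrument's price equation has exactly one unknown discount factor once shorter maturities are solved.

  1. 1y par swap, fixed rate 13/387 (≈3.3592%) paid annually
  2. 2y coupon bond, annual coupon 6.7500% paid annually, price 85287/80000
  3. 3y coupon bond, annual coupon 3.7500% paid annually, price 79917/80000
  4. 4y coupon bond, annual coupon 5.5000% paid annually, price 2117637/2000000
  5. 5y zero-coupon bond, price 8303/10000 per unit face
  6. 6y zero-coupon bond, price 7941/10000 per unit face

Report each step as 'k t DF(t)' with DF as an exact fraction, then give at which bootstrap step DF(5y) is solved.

1 1 387/400
2 2 15/16
3 3 447/500
4 4 8577/10000
5 5 8303/10000
6 6 7941/10000
DF(5y) is solved at step 5

step 1 [1y] swap r/1=13/387: DF=(1 − 13/387·(0))/(1+13/387) = 387/400 ≈ 0.967500
step 2 [2y] bond c/1=27/400: DF=(85287/80000 − 27/400·(0.967500))/(1+27/400) = 15/16 ≈ 0.937500
step 3 [3y] bond c/1=3/80: DF=(79917/80000 − 3/80·(0.967500+0.937500))/(1+3/80) = 447/500 ≈ 0.894000
step 4 [4y] bond c/1=11/200: DF=(2117637/2000000 − 11/200·(0.967500+0.937500+0.894000))/(1+11/200) = 8577/10000 ≈ 0.857700
step 5 [5y] zero: DF = P = 8303/10000 ≈ 0.830300
step 6 [6y] zero: DF = P = 7941/10000 ≈ 0.794100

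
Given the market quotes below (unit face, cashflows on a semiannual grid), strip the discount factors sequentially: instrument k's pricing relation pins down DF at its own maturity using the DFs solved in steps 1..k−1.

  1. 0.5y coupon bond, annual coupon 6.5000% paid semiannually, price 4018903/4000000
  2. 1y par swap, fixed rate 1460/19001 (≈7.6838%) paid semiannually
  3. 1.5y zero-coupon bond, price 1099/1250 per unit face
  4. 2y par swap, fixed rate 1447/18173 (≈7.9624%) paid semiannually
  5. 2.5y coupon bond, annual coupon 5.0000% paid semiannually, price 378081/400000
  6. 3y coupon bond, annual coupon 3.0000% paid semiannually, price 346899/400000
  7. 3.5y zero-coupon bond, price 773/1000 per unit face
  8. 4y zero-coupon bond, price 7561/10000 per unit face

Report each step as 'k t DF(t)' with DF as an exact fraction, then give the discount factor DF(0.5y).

1 1/2 9731/10000
2 1 927/1000
3 3/2 1099/1250
4 2 8553/10000
5 5/2 1667/2000
6 3 1971/2500
7 7/2 773/1000
8 4 7561/10000
DF(0.5y) = 9731/10000 ≈ 0.973100

step 1 [0.5y] bond c/2=13/400: DF=(4018903/4000000 − 13/400·(0))/(1+13/400) = 9731/10000 ≈ 0.973100
step 2 [1y] swap r/2=730/19001: DF=(1 − 730/19001·(0.973100))/(1+730/19001) = 927/1000 ≈ 0.927000
step 3 [1.5y] zero: DF = P = 1099/1250 ≈ 0.879200
step 4 [2y] swap r/2=1447/36346: DF=(1 − 1447/36346·(0.973100+0.927000+0.879200))/(1+1447/36346) = 8553/10000 ≈ 0.855300
step 5 [2.5y] bond c/2=1/40: DF=(378081/400000 − 1/40·(0.973100+0.927000+0.879200+0.855300))/(1+1/40) = 1667/2000 ≈ 0.833500
step 6 [3y] bond c/2=3/200: DF=(346899/400000 − 3/200·(0.973100+0.927000+0.879200+0.855300+0.833500))/(1+3/200) = 1971/2500 ≈ 0.788400
step 7 [3.5y] zero: DF = P = 773/1000 ≈ 0.773000
step 8 [4y] zero: DF = P = 7561/10000 ≈ 0.756100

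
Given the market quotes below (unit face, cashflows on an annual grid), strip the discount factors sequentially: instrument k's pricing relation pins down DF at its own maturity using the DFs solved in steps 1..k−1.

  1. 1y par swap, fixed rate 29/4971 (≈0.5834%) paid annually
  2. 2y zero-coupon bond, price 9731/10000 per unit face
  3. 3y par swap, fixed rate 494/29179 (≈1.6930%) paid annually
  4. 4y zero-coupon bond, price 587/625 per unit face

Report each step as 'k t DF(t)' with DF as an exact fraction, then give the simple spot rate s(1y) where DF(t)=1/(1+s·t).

step 1 [1y] swap r/1=29/4971: DF=(1 − 29/4971·(0))/(1+29/4971) = 4971/5000 ≈ 0.994200
step 2 [2y] zero: DF = P = 9731/10000 ≈ 0.973100
step 3 [3y] swap r/1=494/29179: DF=(1 − 494/29179·(0.994200+0.973100))/(1+494/29179) = 4753/5000 ≈ 0.950600
step 4 [4y] zero: DF = P = 587/625 ≈ 0.939200

1 1 4971/5000
2 2 9731/10000
3 3 4753/5000
4 4 587/625
s(1y) = (1/(4971/5000) − 1)/(1) = 29/4971 ≈ 0.5834%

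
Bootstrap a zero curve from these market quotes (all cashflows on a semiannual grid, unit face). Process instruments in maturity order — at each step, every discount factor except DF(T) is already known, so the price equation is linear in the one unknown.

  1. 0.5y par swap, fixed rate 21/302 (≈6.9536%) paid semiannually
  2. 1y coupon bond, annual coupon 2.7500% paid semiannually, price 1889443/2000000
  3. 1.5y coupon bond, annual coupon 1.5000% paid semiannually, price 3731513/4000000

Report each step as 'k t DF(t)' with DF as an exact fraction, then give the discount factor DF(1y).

1 1/2 604/625
2 1 2297/2500
3 3/2 9119/10000
DF(1y) = 2297/2500 ≈ 0.918800

step 1 [0.5y] swap r/2=21/604: DF=(1 − 21/604·(0))/(1+21/604) = 604/625 ≈ 0.966400
step 2 [1y] bond c/2=11/800: DF=(1889443/2000000 − 11/800·(0.966400))/(1+11/800) = 2297/2500 ≈ 0.918800
step 3 [1.5y] bond c/2=3/400: DF=(3731513/4000000 − 3/400·(0.966400+0.918800))/(1+3/400) = 9119/10000 ≈ 0.911900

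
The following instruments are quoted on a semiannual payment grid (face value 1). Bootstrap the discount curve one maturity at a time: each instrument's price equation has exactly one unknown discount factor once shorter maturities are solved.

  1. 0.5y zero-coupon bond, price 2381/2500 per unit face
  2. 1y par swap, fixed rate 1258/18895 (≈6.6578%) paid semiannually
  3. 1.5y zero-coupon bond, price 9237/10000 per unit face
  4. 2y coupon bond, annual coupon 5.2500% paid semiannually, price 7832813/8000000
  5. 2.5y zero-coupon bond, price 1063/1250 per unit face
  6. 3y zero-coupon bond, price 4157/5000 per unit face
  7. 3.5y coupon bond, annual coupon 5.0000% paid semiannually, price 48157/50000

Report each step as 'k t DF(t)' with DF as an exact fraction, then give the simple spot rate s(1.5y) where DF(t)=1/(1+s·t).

1 1/2 2381/2500
2 1 9371/10000
3 3/2 9237/10000
4 2 8821/10000
5 5/2 1063/1250
6 3 4157/5000
7 7/2 1617/2000
s(1.5y) = (1/(9237/10000) − 1)/(3/2) = 1526/27711 ≈ 5.5068%

step 1 [0.5y] zero: DF = P = 2381/2500 ≈ 0.952400
step 2 [1y] swap r/2=629/18895: DF=(1 − 629/18895·(0.952400))/(1+629/18895) = 9371/10000 ≈ 0.937100
step 3 [1.5y] zero: DF = P = 9237/10000 ≈ 0.923700
step 4 [2y] bond c/2=21/800: DF=(7832813/8000000 − 21/800·(0.952400+0.937100+0.923700))/(1+21/800) = 8821/10000 ≈ 0.882100
step 5 [2.5y] zero: DF = P = 1063/1250 ≈ 0.850400
step 6 [3y] zero: DF = P = 4157/5000 ≈ 0.831400
step 7 [3.5y] bond c/2=1/40: DF=(48157/50000 − 1/40·(0.952400+0.937100+0.923700+0.882100+0.850400+0.831400))/(1+1/40) = 1617/2000 ≈ 0.808500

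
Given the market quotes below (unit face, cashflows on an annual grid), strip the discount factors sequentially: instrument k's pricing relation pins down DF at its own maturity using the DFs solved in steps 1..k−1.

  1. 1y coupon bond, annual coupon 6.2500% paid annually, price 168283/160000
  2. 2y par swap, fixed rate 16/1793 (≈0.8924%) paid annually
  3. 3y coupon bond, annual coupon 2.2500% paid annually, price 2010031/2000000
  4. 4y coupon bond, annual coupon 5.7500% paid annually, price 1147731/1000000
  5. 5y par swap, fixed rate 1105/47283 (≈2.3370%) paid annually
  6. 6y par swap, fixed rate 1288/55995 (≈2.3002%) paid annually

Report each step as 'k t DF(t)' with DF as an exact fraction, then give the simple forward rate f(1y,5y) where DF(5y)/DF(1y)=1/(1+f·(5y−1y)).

1 1 9899/10000
2 2 614/625
3 3 1879/2000
4 4 927/1000
5 5 1779/2000
6 6 1089/1250
f(1y,5y) = ((9899/10000)/(1779/2000) − 1)/(4) = 251/8895 ≈ 2.8218%

step 1 [1y] bond c/1=1/16: DF=(168283/160000 − 1/16·(0))/(1+1/16) = 9899/10000 ≈ 0.989900
step 2 [2y] swap r/1=16/1793: DF=(1 − 16/1793·(0.989900))/(1+16/1793) = 614/625 ≈ 0.982400
step 3 [3y] bond c/1=9/400: DF=(2010031/2000000 − 9/400·(0.989900+0.982400))/(1+9/400) = 1879/2000 ≈ 0.939500
step 4 [4y] bond c/1=23/400: DF=(1147731/1000000 − 23/400·(0.989900+0.982400+0.939500))/(1+23/400) = 927/1000 ≈ 0.927000
step 5 [5y] swap r/1=1105/47283: DF=(1 − 1105/47283·(0.989900+0.982400+0.939500+0.927000))/(1+1105/47283) = 1779/2000 ≈ 0.889500
step 6 [6y] swap r/1=1288/55995: DF=(1 − 1288/55995·(0.989900+0.982400+0.939500+0.927000+0.889500))/(1+1288/55995) = 1089/1250 ≈ 0.871200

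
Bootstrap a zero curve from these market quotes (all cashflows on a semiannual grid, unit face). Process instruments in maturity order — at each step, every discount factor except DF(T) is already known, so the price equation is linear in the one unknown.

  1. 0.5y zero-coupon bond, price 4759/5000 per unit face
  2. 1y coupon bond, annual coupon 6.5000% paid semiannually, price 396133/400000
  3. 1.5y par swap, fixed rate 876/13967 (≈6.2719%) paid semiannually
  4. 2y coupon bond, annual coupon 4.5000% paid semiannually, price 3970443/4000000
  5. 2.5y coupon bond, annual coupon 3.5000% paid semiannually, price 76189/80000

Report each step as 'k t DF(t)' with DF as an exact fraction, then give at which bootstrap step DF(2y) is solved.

step 1 [0.5y] zero: DF = P = 4759/5000 ≈ 0.951800
step 2 [1y] bond c/2=13/400: DF=(396133/400000 − 13/400·(0.951800))/(1+13/400) = 2323/2500 ≈ 0.929200
step 3 [1.5y] swap r/2=438/13967: DF=(1 − 438/13967·(0.951800+0.929200))/(1+438/13967) = 2281/2500 ≈ 0.912400
step 4 [2y] bond c/2=9/400: DF=(3970443/4000000 − 9/400·(0.951800+0.929200+0.912400))/(1+9/400) = 9093/10000 ≈ 0.909300
step 5 [2.5y] bond c/2=7/400: DF=(76189/80000 − 7/400·(0.951800+0.929200+0.912400+0.909300))/(1+7/400) = 8723/10000 ≈ 0.872300

1 1/2 4759/5000
2 1 2323/2500
3 3/2 2281/2500
4 2 9093/10000
5 5/2 8723/10000
DF(2y) is solved at step 4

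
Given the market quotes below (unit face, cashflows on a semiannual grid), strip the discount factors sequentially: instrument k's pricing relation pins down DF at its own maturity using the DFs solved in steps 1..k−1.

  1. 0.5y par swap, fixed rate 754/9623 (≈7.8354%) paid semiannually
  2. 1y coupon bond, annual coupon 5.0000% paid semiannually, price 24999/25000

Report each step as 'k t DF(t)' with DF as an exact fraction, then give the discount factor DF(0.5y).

1 1/2 9623/10000
2 1 9521/10000
DF(0.5y) = 9623/10000 ≈ 0.962300

step 1 [0.5y] swap r/2=377/9623: DF=(1 − 377/9623·(0))/(1+377/9623) = 9623/10000 ≈ 0.962300
step 2 [1y] bond c/2=1/40: DF=(24999/25000 − 1/40·(0.962300))/(1+1/40) = 9521/10000 ≈ 0.952100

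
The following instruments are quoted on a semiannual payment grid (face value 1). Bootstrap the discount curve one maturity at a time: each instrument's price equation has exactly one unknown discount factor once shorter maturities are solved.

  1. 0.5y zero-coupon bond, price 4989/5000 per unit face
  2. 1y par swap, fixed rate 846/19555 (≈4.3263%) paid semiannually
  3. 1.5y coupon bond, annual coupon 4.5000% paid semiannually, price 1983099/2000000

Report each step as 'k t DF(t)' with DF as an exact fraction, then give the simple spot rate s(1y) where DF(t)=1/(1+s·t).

1 1/2 4989/5000
2 1 9577/10000
3 3/2 9267/10000
s(1y) = (1/(9577/10000) − 1)/(1) = 423/9577 ≈ 4.4168%

step 1 [0.5y] zero: DF = P = 4989/5000 ≈ 0.997800
step 2 [1y] swap r/2=423/19555: DF=(1 − 423/19555·(0.997800))/(1+423/19555) = 9577/10000 ≈ 0.957700
step 3 [1.5y] bond c/2=9/400: DF=(1983099/2000000 − 9/400·(0.997800+0.957700))/(1+9/400) = 9267/10000 ≈ 0.926700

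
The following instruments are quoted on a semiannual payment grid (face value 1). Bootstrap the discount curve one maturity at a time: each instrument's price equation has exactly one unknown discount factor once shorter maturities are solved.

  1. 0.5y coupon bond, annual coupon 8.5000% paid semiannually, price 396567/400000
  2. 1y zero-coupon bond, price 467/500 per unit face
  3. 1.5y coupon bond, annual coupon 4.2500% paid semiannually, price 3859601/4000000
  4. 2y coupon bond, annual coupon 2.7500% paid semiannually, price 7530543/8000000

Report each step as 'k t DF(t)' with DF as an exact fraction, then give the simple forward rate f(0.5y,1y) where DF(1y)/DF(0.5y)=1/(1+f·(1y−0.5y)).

step 1 [0.5y] bond c/2=17/400: DF=(396567/400000 − 17/400·(0))/(1+17/400) = 951/1000 ≈ 0.951000
step 2 [1y] zero: DF = P = 467/500 ≈ 0.934000
step 3 [1.5y] bond c/2=17/800: DF=(3859601/4000000 − 17/800·(0.951000+0.934000))/(1+17/800) = 566/625 ≈ 0.905600
step 4 [2y] bond c/2=11/800: DF=(7530543/8000000 − 11/800·(0.951000+0.934000+0.905600))/(1+11/800) = 8907/10000 ≈ 0.890700

1 1/2 951/1000
2 1 467/500
3 3/2 566/625
4 2 8907/10000
f(0.5y,1y) = ((951/1000)/(467/500) − 1)/(1/2) = 17/467 ≈ 3.6403%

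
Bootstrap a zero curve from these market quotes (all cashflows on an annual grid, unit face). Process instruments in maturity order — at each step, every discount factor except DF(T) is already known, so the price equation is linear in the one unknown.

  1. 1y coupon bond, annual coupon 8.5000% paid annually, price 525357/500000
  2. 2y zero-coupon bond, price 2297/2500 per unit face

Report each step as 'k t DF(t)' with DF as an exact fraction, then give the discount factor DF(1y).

step 1 [1y] bond c/1=17/200: DF=(525357/500000 − 17/200·(0))/(1+17/200) = 2421/2500 ≈ 0.968400
step 2 [2y] zero: DF = P = 2297/2500 ≈ 0.918800

1 1 2421/2500
2 2 2297/2500
DF(1y) = 2421/2500 ≈ 0.968400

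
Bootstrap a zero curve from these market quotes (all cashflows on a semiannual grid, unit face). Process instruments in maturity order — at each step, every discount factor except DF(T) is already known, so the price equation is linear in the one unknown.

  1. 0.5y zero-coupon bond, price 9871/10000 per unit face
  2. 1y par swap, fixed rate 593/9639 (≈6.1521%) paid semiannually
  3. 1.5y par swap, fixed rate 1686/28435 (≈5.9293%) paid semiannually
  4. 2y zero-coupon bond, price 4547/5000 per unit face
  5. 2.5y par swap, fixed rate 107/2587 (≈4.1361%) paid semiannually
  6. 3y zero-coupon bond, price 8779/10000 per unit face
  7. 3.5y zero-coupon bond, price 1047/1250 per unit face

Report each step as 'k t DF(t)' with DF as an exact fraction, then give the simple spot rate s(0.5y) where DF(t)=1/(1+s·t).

1 1/2 9871/10000
2 1 9407/10000
3 3/2 9157/10000
4 2 4547/5000
5 5/2 9037/10000
6 3 8779/10000
7 7/2 1047/1250
s(0.5y) = (1/(9871/10000) − 1)/(1/2) = 258/9871 ≈ 2.6137%

step 1 [0.5y] zero: DF = P = 9871/10000 ≈ 0.987100
step 2 [1y] swap r/2=593/19278: DF=(1 − 593/19278·(0.987100))/(1+593/19278) = 9407/10000 ≈ 0.940700
step 3 [1.5y] swap r/2=843/28435: DF=(1 − 843/28435·(0.987100+0.940700))/(1+843/28435) = 9157/10000 ≈ 0.915700
step 4 [2y] zero: DF = P = 4547/5000 ≈ 0.909400
step 5 [2.5y] swap r/2=107/5174: DF=(1 − 107/5174·(0.987100+0.940700+0.915700+0.909400))/(1+107/5174) = 9037/10000 ≈ 0.903700
step 6 [3y] zero: DF = P = 8779/10000 ≈ 0.877900
step 7 [3.5y] zero: DF = P = 1047/1250 ≈ 0.837600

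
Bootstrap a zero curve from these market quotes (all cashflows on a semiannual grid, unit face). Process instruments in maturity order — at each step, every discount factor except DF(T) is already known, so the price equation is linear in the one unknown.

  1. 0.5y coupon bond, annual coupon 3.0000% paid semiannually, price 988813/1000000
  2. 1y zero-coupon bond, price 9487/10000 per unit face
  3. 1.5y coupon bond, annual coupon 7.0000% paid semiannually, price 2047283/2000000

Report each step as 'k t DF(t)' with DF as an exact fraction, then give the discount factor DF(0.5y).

1 1/2 4871/5000
2 1 9487/10000
3 3/2 231/250
DF(0.5y) = 4871/5000 ≈ 0.974200

step 1 [0.5y] bond c/2=3/200: DF=(988813/1000000 − 3/200·(0))/(1+3/200) = 4871/5000 ≈ 0.974200
step 2 [1y] zero: DF = P = 9487/10000 ≈ 0.948700
step 3 [1.5y] bond c/2=7/200: DF=(2047283/2000000 − 7/200·(0.974200+0.948700))/(1+7/200) = 231/250 ≈ 0.924000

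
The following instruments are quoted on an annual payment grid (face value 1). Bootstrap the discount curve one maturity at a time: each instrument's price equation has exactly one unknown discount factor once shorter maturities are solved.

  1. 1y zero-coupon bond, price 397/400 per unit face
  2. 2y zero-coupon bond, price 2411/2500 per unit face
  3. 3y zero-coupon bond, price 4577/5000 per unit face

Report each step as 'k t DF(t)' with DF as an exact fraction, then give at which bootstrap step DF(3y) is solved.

step 1 [1y] zero: DF = P = 397/400 ≈ 0.992500
step 2 [2y] zero: DF = P = 2411/2500 ≈ 0.964400
step 3 [3y] zero: DF = P = 4577/5000 ≈ 0.915400

1 1 397/400
2 2 2411/2500
3 3 4577/5000
DF(3y) is solved at step 3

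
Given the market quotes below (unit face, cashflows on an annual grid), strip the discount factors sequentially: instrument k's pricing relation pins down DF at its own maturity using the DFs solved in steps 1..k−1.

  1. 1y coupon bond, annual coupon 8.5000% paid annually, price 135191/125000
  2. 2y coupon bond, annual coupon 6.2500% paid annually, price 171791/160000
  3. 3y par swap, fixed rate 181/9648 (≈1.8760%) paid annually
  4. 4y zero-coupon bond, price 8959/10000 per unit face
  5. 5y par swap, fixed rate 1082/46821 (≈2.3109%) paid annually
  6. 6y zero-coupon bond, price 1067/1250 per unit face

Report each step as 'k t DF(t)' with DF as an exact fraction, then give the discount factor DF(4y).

1 1 623/625
2 2 9519/10000
3 3 9457/10000
4 4 8959/10000
5 5 4459/5000
6 6 1067/1250
DF(4y) = 8959/10000 ≈ 0.895900

step 1 [1y] bond c/1=17/200: DF=(135191/125000 − 17/200·(0))/(1+17/200) = 623/625 ≈ 0.996800
step 2 [2y] bond c/1=1/16: DF=(171791/160000 − 1/16·(0.996800))/(1+1/16) = 9519/10000 ≈ 0.951900
step 3 [3y] swap r/1=181/9648: DF=(1 − 181/9648·(0.996800+0.951900))/(1+181/9648) = 9457/10000 ≈ 0.945700
step 4 [4y] zero: DF = P = 8959/10000 ≈ 0.895900
step 5 [5y] swap r/1=1082/46821: DF=(1 − 1082/46821·(0.996800+0.951900+0.945700+0.895900))/(1+1082/46821) = 4459/5000 ≈ 0.891800
step 6 [6y] zero: DF = P = 1067/1250 ≈ 0.853600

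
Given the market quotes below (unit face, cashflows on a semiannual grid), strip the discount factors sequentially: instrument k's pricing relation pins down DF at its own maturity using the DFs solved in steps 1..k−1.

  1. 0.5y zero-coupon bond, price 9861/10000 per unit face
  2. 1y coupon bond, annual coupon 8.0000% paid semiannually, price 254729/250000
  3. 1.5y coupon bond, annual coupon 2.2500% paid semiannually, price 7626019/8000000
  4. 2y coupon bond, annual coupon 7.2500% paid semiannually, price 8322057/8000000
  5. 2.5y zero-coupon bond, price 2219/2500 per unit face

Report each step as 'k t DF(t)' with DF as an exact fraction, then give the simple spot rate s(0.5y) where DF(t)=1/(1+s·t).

step 1 [0.5y] zero: DF = P = 9861/10000 ≈ 0.986100
step 2 [1y] bond c/2=1/25: DF=(254729/250000 − 1/25·(0.986100))/(1+1/25) = 4709/5000 ≈ 0.941800
step 3 [1.5y] bond c/2=9/800: DF=(7626019/8000000 − 9/800·(0.986100+0.941800))/(1+9/800) = 2303/2500 ≈ 0.921200
step 4 [2y] bond c/2=29/800: DF=(8322057/8000000 − 29/800·(0.986100+0.941800+0.921200))/(1+29/800) = 4521/5000 ≈ 0.904200
step 5 [2.5y] zero: DF = P = 2219/2500 ≈ 0.887600

1 1/2 9861/10000
2 1 4709/5000
3 3/2 2303/2500
4 2 4521/5000
5 5/2 2219/2500
s(0.5y) = (1/(9861/10000) − 1)/(1/2) = 278/9861 ≈ 2.8192%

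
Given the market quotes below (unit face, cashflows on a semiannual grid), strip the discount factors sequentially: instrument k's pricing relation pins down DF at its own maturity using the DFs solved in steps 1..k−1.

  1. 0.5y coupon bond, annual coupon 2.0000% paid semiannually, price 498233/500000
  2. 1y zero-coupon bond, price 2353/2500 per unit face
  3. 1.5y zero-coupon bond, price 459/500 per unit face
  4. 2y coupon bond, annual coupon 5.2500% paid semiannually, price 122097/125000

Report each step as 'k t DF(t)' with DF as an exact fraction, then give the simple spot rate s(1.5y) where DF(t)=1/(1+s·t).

1 1/2 4933/5000
2 1 2353/2500
3 3/2 459/500
4 2 879/1000
s(1.5y) = (1/(459/500) − 1)/(3/2) = 82/1377 ≈ 5.9550%

step 1 [0.5y] bond c/2=1/100: DF=(498233/500000 − 1/100·(0))/(1+1/100) = 4933/5000 ≈ 0.986600
step 2 [1y] zero: DF = P = 2353/2500 ≈ 0.941200
step 3 [1.5y] zero: DF = P = 459/500 ≈ 0.918000
step 4 [2y] bond c/2=21/800: DF=(122097/125000 − 21/800·(0.986600+0.941200+0.918000))/(1+21/800) = 879/1000 ≈ 0.879000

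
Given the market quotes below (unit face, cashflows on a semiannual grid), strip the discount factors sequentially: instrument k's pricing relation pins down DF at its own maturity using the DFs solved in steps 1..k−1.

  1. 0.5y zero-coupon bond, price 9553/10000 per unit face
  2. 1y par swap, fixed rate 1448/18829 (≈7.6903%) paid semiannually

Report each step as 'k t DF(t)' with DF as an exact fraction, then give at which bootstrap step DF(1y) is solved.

1 1/2 9553/10000
2 1 2319/2500
DF(1y) is solved at step 2

step 1 [0.5y] zero: DF = P = 9553/10000 ≈ 0.955300
step 2 [1y] swap r/2=724/18829: DF=(1 − 724/18829·(0.955300))/(1+724/18829) = 2319/2500 ≈ 0.927600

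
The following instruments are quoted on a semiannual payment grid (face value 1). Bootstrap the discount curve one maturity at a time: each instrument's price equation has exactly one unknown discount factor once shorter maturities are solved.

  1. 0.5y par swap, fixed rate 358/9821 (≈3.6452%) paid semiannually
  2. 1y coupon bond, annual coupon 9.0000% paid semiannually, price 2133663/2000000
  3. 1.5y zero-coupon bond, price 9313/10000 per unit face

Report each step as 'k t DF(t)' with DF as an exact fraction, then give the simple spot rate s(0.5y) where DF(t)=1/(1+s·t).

1 1/2 9821/10000
2 1 4893/5000
3 3/2 9313/10000
s(0.5y) = (1/(9821/10000) − 1)/(1/2) = 358/9821 ≈ 3.6452%

step 1 [0.5y] swap r/2=179/9821: DF=(1 − 179/9821·(0))/(1+179/9821) = 9821/10000 ≈ 0.982100
step 2 [1y] bond c/2=9/200: DF=(2133663/2000000 − 9/200·(0.982100))/(1+9/200) = 4893/5000 ≈ 0.978600
step 3 [1.5y] zero: DF = P = 9313/10000 ≈ 0.931300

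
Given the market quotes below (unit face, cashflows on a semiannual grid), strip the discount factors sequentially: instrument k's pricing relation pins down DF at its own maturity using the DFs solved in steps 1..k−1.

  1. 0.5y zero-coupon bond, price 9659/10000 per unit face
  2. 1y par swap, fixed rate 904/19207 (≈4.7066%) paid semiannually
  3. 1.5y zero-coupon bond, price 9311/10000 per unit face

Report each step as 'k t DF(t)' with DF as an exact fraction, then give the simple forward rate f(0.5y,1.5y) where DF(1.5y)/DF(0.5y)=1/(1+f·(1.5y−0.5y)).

step 1 [0.5y] zero: DF = P = 9659/10000 ≈ 0.965900
step 2 [1y] swap r/2=452/19207: DF=(1 − 452/19207·(0.965900))/(1+452/19207) = 2387/2500 ≈ 0.954800
step 3 [1.5y] zero: DF = P = 9311/10000 ≈ 0.931100

1 1/2 9659/10000
2 1 2387/2500
3 3/2 9311/10000
f(0.5y,1.5y) = ((9659/10000)/(9311/10000) − 1)/(1) = 348/9311 ≈ 3.7375%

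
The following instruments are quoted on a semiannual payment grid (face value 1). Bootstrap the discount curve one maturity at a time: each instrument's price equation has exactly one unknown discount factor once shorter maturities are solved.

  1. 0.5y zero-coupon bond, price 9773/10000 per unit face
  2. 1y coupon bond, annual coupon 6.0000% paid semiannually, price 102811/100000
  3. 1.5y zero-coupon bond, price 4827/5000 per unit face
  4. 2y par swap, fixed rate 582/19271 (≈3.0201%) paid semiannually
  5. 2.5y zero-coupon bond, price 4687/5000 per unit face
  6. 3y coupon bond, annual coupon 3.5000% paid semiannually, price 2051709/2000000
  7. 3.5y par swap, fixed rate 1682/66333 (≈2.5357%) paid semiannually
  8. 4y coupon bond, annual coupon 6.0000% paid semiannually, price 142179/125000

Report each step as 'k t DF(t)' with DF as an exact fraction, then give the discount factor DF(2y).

1 1/2 9773/10000
2 1 9697/10000
3 3/2 4827/5000
4 2 4709/5000
5 5/2 4687/5000
6 3 4629/5000
7 7/2 9159/10000
8 4 9111/10000
DF(2y) = 4709/5000 ≈ 0.941800

step 1 [0.5y] zero: DF = P = 9773/10000 ≈ 0.977300
step 2 [1y] bond c/2=3/100: DF=(102811/100000 − 3/100·(0.977300))/(1+3/100) = 9697/10000 ≈ 0.969700
step 3 [1.5y] zero: DF = P = 4827/5000 ≈ 0.965400
step 4 [2y] swap r/2=291/19271: DF=(1 − 291/19271·(0.977300+0.969700+0.965400))/(1+291/19271) = 4709/5000 ≈ 0.941800
step 5 [2.5y] zero: DF = P = 4687/5000 ≈ 0.937400
step 6 [3y] bond c/2=7/400: DF=(2051709/2000000 − 7/400·(0.977300+0.969700+0.965400+0.941800+0.937400))/(1+7/400) = 4629/5000 ≈ 0.925800
step 7 [3.5y] swap r/2=841/66333: DF=(1 − 841/66333·(0.977300+0.969700+0.965400+0.941800+0.937400+0.925800))/(1+841/66333) = 9159/10000 ≈ 0.915900
step 8 [4y] bond c/2=3/100: DF=(142179/125000 − 3/100·(0.977300+0.969700+0.965400+0.941800+0.937400+0.925800+0.915900))/(1+3/100) = 9111/10000 ≈ 0.911100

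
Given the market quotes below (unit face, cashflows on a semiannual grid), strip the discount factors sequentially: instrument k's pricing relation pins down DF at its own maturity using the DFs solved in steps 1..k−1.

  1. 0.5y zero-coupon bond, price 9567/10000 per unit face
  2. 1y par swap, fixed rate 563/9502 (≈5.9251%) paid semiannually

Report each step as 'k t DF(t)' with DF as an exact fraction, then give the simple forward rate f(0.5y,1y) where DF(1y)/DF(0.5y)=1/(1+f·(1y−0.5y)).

1 1/2 9567/10000
2 1 9437/10000
f(0.5y,1y) = ((9567/10000)/(9437/10000) − 1)/(1/2) = 260/9437 ≈ 2.7551%

step 1 [0.5y] zero: DF = P = 9567/10000 ≈ 0.956700
step 2 [1y] swap r/2=563/19004: DF=(1 − 563/19004·(0.956700))/(1+563/19004) = 9437/10000 ≈ 0.943700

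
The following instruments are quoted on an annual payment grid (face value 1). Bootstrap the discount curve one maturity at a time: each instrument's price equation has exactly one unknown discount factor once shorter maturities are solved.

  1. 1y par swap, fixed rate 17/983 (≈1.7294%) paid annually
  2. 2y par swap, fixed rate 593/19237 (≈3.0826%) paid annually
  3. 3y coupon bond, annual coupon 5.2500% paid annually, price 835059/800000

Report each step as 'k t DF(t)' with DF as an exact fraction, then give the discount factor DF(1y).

step 1 [1y] swap r/1=17/983: DF=(1 − 17/983·(0))/(1+17/983) = 983/1000 ≈ 0.983000
step 2 [2y] swap r/1=593/19237: DF=(1 − 593/19237·(0.983000))/(1+593/19237) = 9407/10000 ≈ 0.940700
step 3 [3y] bond c/1=21/400: DF=(835059/800000 − 21/400·(0.983000+0.940700))/(1+21/400) = 4479/5000 ≈ 0.895800

1 1 983/1000
2 2 9407/10000
3 3 4479/5000
DF(1y) = 983/1000 ≈ 0.983000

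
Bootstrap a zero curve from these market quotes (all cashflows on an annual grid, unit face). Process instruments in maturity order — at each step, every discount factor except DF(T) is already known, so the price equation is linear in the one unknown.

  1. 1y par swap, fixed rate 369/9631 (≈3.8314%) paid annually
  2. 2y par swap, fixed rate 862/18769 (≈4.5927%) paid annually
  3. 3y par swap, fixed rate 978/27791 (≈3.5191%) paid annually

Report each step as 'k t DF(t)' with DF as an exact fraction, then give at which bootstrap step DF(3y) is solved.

1 1 9631/10000
2 2 4569/5000
3 3 4511/5000
DF(3y) is solved at step 3

step 1 [1y] swap r/1=369/9631: DF=(1 − 369/9631·(0))/(1+369/9631) = 9631/10000 ≈ 0.963100
step 2 [2y] swap r/1=862/18769: DF=(1 − 862/18769·(0.963100))/(1+862/18769) = 4569/5000 ≈ 0.913800
step 3 [3y] swap r/1=978/27791: DF=(1 − 978/27791·(0.963100+0.913800))/(1+978/27791) = 4511/5000 ≈ 0.902200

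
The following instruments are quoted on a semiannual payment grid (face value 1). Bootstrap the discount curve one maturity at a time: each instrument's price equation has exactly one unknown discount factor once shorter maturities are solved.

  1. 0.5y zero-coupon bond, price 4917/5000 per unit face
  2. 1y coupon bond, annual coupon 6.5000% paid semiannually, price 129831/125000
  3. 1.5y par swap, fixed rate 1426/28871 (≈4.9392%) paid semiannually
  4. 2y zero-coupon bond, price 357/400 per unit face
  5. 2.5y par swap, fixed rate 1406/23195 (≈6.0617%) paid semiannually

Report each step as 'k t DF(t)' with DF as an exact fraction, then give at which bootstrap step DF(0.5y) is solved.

step 1 [0.5y] zero: DF = P = 4917/5000 ≈ 0.983400
step 2 [1y] bond c/2=13/400: DF=(129831/125000 − 13/400·(0.983400))/(1+13/400) = 39/40 ≈ 0.975000
step 3 [1.5y] swap r/2=713/28871: DF=(1 − 713/28871·(0.983400+0.975000))/(1+713/28871) = 9287/10000 ≈ 0.928700
step 4 [2y] zero: DF = P = 357/400 ≈ 0.892500
step 5 [2.5y] swap r/2=703/23195: DF=(1 − 703/23195·(0.983400+0.975000+0.928700+0.892500))/(1+703/23195) = 4297/5000 ≈ 0.859400

1 1/2 4917/5000
2 1 39/40
3 3/2 9287/10000
4 2 357/400
5 5/2 4297/5000
DF(0.5y) is solved at step 1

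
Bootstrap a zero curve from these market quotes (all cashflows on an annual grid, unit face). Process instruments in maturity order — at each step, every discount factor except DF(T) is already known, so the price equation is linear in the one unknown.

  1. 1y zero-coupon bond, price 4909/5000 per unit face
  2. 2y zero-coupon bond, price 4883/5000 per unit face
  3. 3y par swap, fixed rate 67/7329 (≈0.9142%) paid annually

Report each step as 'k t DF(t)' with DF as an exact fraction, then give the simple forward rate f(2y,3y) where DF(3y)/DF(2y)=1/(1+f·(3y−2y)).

step 1 [1y] zero: DF = P = 4909/5000 ≈ 0.981800
step 2 [2y] zero: DF = P = 4883/5000 ≈ 0.976600
step 3 [3y] swap r/1=67/7329: DF=(1 − 67/7329·(0.981800+0.976600))/(1+67/7329) = 2433/2500 ≈ 0.973200

1 1 4909/5000
2 2 4883/5000
3 3 2433/2500
f(2y,3y) = ((4883/5000)/(2433/2500) − 1)/(1) = 17/4866 ≈ 0.3494%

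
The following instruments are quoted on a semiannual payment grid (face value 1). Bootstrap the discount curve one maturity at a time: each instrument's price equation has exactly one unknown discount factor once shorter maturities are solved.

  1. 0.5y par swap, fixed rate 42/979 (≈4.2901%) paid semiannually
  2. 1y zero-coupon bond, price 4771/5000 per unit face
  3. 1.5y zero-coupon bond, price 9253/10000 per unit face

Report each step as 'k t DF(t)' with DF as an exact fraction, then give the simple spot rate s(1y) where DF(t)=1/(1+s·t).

1 1/2 979/1000
2 1 4771/5000
3 3/2 9253/10000
s(1y) = (1/(4771/5000) − 1)/(1) = 229/4771 ≈ 4.7998%

step 1 [0.5y] swap r/2=21/979: DF=(1 − 21/979·(0))/(1+21/979) = 979/1000 ≈ 0.979000
step 2 [1y] zero: DF = P = 4771/5000 ≈ 0.954200
step 3 [1.5y] zero: DF = P = 9253/10000 ≈ 0.925300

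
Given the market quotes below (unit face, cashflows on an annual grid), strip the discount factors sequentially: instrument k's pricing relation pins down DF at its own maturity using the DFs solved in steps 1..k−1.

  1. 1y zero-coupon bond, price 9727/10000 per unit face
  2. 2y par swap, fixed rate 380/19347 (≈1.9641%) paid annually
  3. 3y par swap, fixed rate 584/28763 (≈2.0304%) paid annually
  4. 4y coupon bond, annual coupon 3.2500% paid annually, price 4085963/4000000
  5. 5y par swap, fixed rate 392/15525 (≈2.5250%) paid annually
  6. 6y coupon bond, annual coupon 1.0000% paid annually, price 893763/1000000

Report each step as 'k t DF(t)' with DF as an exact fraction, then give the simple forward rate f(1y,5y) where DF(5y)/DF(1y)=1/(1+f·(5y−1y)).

step 1 [1y] zero: DF = P = 9727/10000 ≈ 0.972700
step 2 [2y] swap r/1=380/19347: DF=(1 − 380/19347·(0.972700))/(1+380/19347) = 481/500 ≈ 0.962000
step 3 [3y] swap r/1=584/28763: DF=(1 − 584/28763·(0.972700+0.962000))/(1+584/28763) = 1177/1250 ≈ 0.941600
step 4 [4y] bond c/1=13/400: DF=(4085963/4000000 − 13/400·(0.972700+0.962000+0.941600))/(1+13/400) = 2247/2500 ≈ 0.898800
step 5 [5y] swap r/1=392/15525: DF=(1 − 392/15525·(0.972700+0.962000+0.941600+0.898800))/(1+392/15525) = 1103/1250 ≈ 0.882400
step 6 [6y] bond c/1=1/100: DF=(893763/1000000 − 1/100·(0.972700+0.962000+0.941600+0.898800+0.882400))/(1+1/100) = 2097/2500 ≈ 0.838800

1 1 9727/10000
2 2 481/500
3 3 1177/1250
4 4 2247/2500
5 5 1103/1250
6 6 2097/2500
f(1y,5y) = ((9727/10000)/(1103/1250) − 1)/(4) = 903/35296 ≈ 2.5584%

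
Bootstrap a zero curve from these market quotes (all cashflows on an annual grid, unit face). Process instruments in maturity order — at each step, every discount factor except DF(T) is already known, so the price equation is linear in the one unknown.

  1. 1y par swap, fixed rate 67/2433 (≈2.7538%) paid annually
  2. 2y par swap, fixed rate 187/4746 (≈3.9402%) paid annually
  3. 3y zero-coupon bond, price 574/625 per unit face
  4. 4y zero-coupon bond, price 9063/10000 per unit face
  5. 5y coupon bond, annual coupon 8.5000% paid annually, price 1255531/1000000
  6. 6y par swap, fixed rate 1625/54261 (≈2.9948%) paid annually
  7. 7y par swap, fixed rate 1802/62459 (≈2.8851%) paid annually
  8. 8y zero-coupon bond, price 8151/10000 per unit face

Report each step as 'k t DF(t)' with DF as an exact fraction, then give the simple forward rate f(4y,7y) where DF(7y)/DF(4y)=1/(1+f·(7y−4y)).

step 1 [1y] swap r/1=67/2433: DF=(1 − 67/2433·(0))/(1+67/2433) = 2433/2500 ≈ 0.973200
step 2 [2y] swap r/1=187/4746: DF=(1 − 187/4746·(0.973200))/(1+187/4746) = 2313/2500 ≈ 0.925200
step 3 [3y] zero: DF = P = 574/625 ≈ 0.918400
step 4 [4y] zero: DF = P = 9063/10000 ≈ 0.906300
step 5 [5y] bond c/1=17/200: DF=(1255531/1000000 − 17/200·(0.973200+0.925200+0.918400+0.906300))/(1+17/200) = 1731/2000 ≈ 0.865500
step 6 [6y] swap r/1=1625/54261: DF=(1 − 1625/54261·(0.973200+0.925200+0.918400+0.906300+0.865500))/(1+1625/54261) = 67/80 ≈ 0.837500
step 7 [7y] swap r/1=1802/62459: DF=(1 − 1802/62459·(0.973200+0.925200+0.918400+0.906300+0.865500+0.837500))/(1+1802/62459) = 4099/5000 ≈ 0.819800
step 8 [8y] zero: DF = P = 8151/10000 ≈ 0.815100

1 1 2433/2500
2 2 2313/2500
3 3 574/625
4 4 9063/10000
5 5 1731/2000
6 6 67/80
7 7 4099/5000
8 8 8151/10000
f(4y,7y) = ((9063/10000)/(4099/5000) − 1)/(3) = 865/24594 ≈ 3.5171%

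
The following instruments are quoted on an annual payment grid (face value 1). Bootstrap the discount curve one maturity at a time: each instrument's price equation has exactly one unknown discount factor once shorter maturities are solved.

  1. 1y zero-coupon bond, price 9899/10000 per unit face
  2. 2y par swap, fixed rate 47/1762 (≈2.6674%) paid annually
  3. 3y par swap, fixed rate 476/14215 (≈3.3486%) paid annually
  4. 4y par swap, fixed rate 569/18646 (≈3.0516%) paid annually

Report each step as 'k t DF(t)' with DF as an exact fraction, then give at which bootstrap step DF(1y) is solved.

step 1 [1y] zero: DF = P = 9899/10000 ≈ 0.989900
step 2 [2y] swap r/1=47/1762: DF=(1 − 47/1762·(0.989900))/(1+47/1762) = 9483/10000 ≈ 0.948300
step 3 [3y] swap r/1=476/14215: DF=(1 − 476/14215·(0.989900+0.948300))/(1+476/14215) = 1131/1250 ≈ 0.904800
step 4 [4y] swap r/1=569/18646: DF=(1 − 569/18646·(0.989900+0.948300+0.904800))/(1+569/18646) = 4431/5000 ≈ 0.886200

1 1 9899/10000
2 2 9483/10000
3 3 1131/1250
4 4 4431/5000
DF(1y) is solved at step 1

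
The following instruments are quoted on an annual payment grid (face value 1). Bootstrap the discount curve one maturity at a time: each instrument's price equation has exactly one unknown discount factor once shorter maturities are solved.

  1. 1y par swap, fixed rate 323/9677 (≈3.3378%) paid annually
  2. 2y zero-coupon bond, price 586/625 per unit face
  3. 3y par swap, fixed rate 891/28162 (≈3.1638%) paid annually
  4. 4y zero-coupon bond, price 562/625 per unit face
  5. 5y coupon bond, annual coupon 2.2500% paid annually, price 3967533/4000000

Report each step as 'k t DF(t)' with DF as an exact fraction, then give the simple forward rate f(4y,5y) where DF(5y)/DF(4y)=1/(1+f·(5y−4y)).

step 1 [1y] swap r/1=323/9677: DF=(1 − 323/9677·(0))/(1+323/9677) = 9677/10000 ≈ 0.967700
step 2 [2y] zero: DF = P = 586/625 ≈ 0.937600
step 3 [3y] swap r/1=891/28162: DF=(1 − 891/28162·(0.967700+0.937600))/(1+891/28162) = 9109/10000 ≈ 0.910900
step 4 [4y] zero: DF = P = 562/625 ≈ 0.899200
step 5 [5y] bond c/1=9/400: DF=(3967533/4000000 − 9/400·(0.967700+0.937600+0.910900+0.899200))/(1+9/400) = 8883/10000 ≈ 0.888300

1 1 9677/10000
2 2 586/625
3 3 9109/10000
4 4 562/625
5 5 8883/10000
f(4y,5y) = ((562/625)/(8883/10000) − 1)/(1) = 109/8883 ≈ 1.2271%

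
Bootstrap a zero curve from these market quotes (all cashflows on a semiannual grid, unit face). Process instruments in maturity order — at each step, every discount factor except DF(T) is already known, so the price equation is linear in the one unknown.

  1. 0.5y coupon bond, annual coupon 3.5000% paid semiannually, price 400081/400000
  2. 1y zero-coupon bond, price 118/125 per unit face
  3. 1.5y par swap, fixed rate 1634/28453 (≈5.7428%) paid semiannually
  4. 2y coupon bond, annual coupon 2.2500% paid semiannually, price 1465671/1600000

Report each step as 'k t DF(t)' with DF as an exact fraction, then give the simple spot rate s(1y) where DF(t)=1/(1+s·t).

1 1/2 983/1000
2 1 118/125
3 3/2 9183/10000
4 2 4371/5000
s(1y) = (1/(118/125) − 1)/(1) = 7/118 ≈ 5.9322%

step 1 [0.5y] bond c/2=7/400: DF=(400081/400000 − 7/400·(0))/(1+7/400) = 983/1000 ≈ 0.983000
step 2 [1y] zero: DF = P = 118/125 ≈ 0.944000
step 3 [1.5y] swap r/2=817/28453: DF=(1 − 817/28453·(0.983000+0.944000))/(1+817/28453) = 9183/10000 ≈ 0.918300
step 4 [2y] bond c/2=9/800: DF=(1465671/1600000 − 9/800·(0.983000+0.944000+0.918300))/(1+9/800) = 4371/5000 ≈ 0.874200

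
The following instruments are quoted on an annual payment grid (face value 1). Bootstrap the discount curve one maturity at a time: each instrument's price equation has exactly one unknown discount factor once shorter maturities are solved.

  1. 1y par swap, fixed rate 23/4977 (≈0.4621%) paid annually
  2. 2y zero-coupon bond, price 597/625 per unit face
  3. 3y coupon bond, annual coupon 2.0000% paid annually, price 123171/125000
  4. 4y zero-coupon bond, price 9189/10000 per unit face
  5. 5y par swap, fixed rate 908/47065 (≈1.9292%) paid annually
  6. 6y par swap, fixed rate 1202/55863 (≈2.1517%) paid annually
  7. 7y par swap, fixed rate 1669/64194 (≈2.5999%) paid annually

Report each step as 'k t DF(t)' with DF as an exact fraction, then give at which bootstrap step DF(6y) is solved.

1 1 4977/5000
2 2 597/625
3 3 4639/5000
4 4 9189/10000
5 5 2273/2500
6 6 4399/5000
7 7 8331/10000
DF(6y) is solved at step 6

step 1 [1y] swap r/1=23/4977: DF=(1 − 23/4977·(0))/(1+23/4977) = 4977/5000 ≈ 0.995400
step 2 [2y] zero: DF = P = 597/625 ≈ 0.955200
step 3 [3y] bond c/1=1/50: DF=(123171/125000 − 1/50·(0.995400+0.955200))/(1+1/50) = 4639/5000 ≈ 0.927800
step 4 [4y] zero: DF = P = 9189/10000 ≈ 0.918900
step 5 [5y] swap r/1=908/47065: DF=(1 − 908/47065·(0.995400+0.955200+0.927800+0.918900))/(1+908/47065) = 2273/2500 ≈ 0.909200
step 6 [6y] swap r/1=1202/55863: DF=(1 − 1202/55863·(0.995400+0.955200+0.927800+0.918900+0.909200))/(1+1202/55863) = 4399/5000 ≈ 0.879800
step 7 [7y] swap r/1=1669/64194: DF=(1 − 1669/64194·(0.995400+0.955200+0.927800+0.918900+0.909200+0.879800))/(1+1669/64194) = 8331/10000 ≈ 0.833100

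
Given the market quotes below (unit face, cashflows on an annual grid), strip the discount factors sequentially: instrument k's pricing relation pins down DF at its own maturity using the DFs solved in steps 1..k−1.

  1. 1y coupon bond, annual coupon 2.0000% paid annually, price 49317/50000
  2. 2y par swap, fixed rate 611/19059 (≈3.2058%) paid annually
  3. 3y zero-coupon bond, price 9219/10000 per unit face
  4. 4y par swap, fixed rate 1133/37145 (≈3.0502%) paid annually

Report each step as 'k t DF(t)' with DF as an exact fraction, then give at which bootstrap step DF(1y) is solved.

1 1 967/1000
2 2 9389/10000
3 3 9219/10000
4 4 8867/10000
DF(1y) is solved at step 1

step 1 [1y] bond c/1=1/50: DF=(49317/50000 − 1/50·(0))/(1+1/50) = 967/1000 ≈ 0.967000
step 2 [2y] swap r/1=611/19059: DF=(1 − 611/19059·(0.967000))/(1+611/19059) = 9389/10000 ≈ 0.938900
step 3 [3y] zero: DF = P = 9219/10000 ≈ 0.921900
step 4 [4y] swap r/1=1133/37145: DF=(1 − 1133/37145·(0.967000+0.938900+0.921900))/(1+1133/37145) = 8867/10000 ≈ 0.886700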